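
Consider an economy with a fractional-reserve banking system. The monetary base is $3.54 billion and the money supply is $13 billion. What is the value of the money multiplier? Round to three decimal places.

The money multiplier is m = M / MB = 13 / 3.54 ≈ 3.67232.

3.672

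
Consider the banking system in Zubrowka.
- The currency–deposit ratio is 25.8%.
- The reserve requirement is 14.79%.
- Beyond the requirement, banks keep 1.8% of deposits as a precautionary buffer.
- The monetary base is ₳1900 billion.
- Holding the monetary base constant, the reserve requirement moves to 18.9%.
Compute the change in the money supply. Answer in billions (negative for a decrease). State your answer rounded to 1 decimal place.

Initially m₁ = (1 + 0.258) / (0.1479 + 0.018 + 0.258) ≈ 2.967681, so M₁ = 2.967681 × 1900 = 5638.5939 billion.
After the change m₂ = (1 + 0.258) / (0.189 + 0.018 + 0.258) ≈ 2.705376, so M₂ = 2.705376 × 1900 = 5140.2144 billion.
ΔM = M₂ − M₁ = 5140.2144 − 5638.5939 = -498.3795 billion.

-498.4 billion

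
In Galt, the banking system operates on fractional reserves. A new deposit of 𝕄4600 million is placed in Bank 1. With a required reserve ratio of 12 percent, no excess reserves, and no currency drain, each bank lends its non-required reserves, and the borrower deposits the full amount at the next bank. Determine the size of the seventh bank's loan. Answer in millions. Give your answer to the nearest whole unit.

Each bank lends a fraction (1 − rr) = 0.8800 of the deposit it receives, so Bank 7 receives 4600·0.8800^6 and lends 4600·0.8800^7 ≈ 1879.9077 million.

𝕄1880 million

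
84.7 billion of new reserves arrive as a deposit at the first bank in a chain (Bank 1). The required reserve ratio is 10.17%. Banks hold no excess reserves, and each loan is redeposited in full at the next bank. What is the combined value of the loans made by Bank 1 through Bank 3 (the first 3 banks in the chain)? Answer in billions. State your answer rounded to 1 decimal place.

205.8 billion

Bank i lends (1 − rr)^i of the original deposit: Bank 1 lends 84.7·0.8983 ≈ 76.0860, Bank 2 lends 84.7·0.8983² ≈ 68.3481, and so on.
Summing a geometric series: total = 84.7·[0.8983·(1 − 0.8983^3) / (1 − 0.8983)] ≈ 205.8311 billion.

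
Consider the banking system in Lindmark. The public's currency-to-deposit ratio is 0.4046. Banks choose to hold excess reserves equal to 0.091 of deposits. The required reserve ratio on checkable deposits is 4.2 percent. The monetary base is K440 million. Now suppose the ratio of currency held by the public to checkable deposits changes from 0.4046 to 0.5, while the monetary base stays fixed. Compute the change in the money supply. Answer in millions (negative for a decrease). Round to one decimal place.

Initially m₁ = (1 + 0.4046) / (0.042 + 0.091 + 0.4046) ≈ 2.61272, so M₁ = 2.61272 × 440 = 1149.5968 million.
After the change m₂ = (1 + 0.5) / (0.042 + 0.091 + 0.5) ≈ 2.36967, so M₂ = 2.36967 × 440 = 1042.6548 million.
ΔM = M₂ − M₁ = 1042.6548 − 1149.5968 = -106.942 million.

-106.9 million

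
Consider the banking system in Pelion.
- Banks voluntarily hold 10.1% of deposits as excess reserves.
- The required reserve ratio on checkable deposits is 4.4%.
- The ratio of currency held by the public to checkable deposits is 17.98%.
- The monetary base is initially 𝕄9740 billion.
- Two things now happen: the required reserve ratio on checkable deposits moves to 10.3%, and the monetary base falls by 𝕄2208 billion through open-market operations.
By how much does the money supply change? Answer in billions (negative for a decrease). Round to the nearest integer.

-12226 billion

Before: m₁ = (1 + 0.1798) / (0.044 + 0.101 + 0.1798) ≈ 3.63239, MB₁ = 9740, so M₁ = 3.63239 × 9740 = 35379.4786 billion.
After: m₂ = (1 + 0.1798) / (0.103 + 0.101 + 0.1798) ≈ 3.07400, MB₂ = 9740 − 2208 = 7532, so M₂ = 3.07400 × 7532 = 23153.368 billion.
ΔM = M₂ − M₁ = 23153.368 − 35379.4786 = -12226.1106 billion.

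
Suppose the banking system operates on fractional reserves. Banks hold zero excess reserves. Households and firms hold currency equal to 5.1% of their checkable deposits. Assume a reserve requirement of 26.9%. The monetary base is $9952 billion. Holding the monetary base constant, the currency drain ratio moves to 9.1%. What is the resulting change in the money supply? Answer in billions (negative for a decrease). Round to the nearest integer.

Initially m₁ = (1 + 0.051) / (0.269 + 0.051) ≈ 3.28437, so M₁ = 3.28437 × 9952 ≈ 32686.0502 billion.
After the change m₂ = (1 + 0.091) / (0.269 + 0.091) ≈ 3.03056, so M₂ = 3.03056 × 9952 ≈ 30160.1331 billion.
ΔM = M₂ − M₁ = 30160.1331 − 32686.0502 = -2525.9171 billion.

-2526 billion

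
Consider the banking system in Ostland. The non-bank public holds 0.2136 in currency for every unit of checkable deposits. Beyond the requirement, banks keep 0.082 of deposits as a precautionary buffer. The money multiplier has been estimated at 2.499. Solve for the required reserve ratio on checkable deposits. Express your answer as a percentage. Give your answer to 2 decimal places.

19.00%

Using m = 2.499. Since m = (1 + c)/(c + rr + e), the denominator satisfies c + rr + e = (1 + c)/m = (1 + 0.2136) / 2.499 ≈ 0.485634.
With c = 0.2136 and e = 0.082, the required reserve ratio on checkable deposits is 0.485634 − 0.2136 − 0.082 = 0.190034.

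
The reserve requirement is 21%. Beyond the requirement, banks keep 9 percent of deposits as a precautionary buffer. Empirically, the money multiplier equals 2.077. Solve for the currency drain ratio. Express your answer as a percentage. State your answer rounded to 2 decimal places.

Using m = 2.077. From m = (1 + c)/(c + rr + e), rearranging gives 1 + c = m·(c + rr + e), so c·(1 − m) = m·(rr + e) − 1.
Hence c = [m·(rr + e) − 1]/(1 − m) = [2.077 × (0.21 + 0.09) − 1] / (1 − 2.077) ≈ 0.349954.

35.00%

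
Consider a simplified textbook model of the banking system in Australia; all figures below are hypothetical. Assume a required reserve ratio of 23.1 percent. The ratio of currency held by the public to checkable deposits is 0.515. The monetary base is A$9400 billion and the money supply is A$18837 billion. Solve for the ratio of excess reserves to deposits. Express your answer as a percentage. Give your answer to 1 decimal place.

Using m = M/MB = 18837/9400 ≈ 2.003936. Since m = (1 + c)/(c + rr + e), the denominator satisfies c + rr + e = (1 + c)/m = (1 + 0.515) / 2.003936 ≈ 0.756012.
With c = 0.515 and rr = 0.231, the ratio of excess reserves to deposits is 0.756012 − 0.515 − 0.231 = 0.010012.

1.0%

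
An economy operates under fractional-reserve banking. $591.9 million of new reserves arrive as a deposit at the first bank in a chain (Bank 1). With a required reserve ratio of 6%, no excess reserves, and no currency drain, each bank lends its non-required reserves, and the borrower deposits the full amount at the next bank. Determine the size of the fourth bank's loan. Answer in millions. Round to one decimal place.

Each bank lends a fraction (1 − rr) = 0.9400 of the deposit it receives, so Bank 4 receives 591.9·0.9400^3 and lends 591.9·0.9400^4 ≈ 462.1253 million.

$462.1 million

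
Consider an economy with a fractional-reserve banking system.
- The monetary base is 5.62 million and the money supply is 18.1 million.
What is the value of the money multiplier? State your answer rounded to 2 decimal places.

3.22

The money multiplier is m = M / MB = 18.1 / 5.62 ≈ 3.22064.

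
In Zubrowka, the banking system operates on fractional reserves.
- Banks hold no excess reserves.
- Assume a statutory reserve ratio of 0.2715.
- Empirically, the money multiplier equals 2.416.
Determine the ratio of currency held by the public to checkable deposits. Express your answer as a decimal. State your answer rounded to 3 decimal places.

Using m = 2.416. From m = (1 + c)/(c + rr + e), rearranging gives 1 + c = m·(c + rr + e), so c·(1 − m) = m·(rr + e) − 1.
Hence c = [m·(rr + e) − 1]/(1 − m) = [2.416 × (0.2715 + 0) − 1] / (1 − 2.416) ≈ 0.242977.

0.243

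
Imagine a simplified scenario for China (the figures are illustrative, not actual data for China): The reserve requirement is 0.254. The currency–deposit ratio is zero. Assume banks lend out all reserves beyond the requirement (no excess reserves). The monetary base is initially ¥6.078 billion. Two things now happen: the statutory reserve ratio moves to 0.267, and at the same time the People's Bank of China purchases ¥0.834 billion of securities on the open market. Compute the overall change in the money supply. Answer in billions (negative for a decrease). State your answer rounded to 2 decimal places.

Before: m₁ = 1 / (0.254) ≈ 3.9370, MB₁ = 6.078, so M₁ = 3.9370 × 6.078 ≈ 23.9291 billion.
After: m₂ = 1 / (0.267) ≈ 3.7453, MB₂ = 6.078 + 0.834 = 6.912, so M₂ = 3.7453 × 6.912 ≈ 25.8875 billion.
ΔM = M₂ − M₁ = 25.8875 − 23.9291 = 1.9584 billion.

¥1.96 billion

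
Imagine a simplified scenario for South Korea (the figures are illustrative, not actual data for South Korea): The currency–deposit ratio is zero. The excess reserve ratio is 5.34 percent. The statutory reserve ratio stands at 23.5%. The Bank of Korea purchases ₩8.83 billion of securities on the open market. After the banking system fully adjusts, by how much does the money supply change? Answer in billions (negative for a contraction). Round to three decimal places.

The money multiplier is m = 1 / (rr + e) = 1 / (0.235 + 0.0534) ≈ 3.46741.
The purchase adds 8.83 billion of base, so ΔM = m × ΔMB = 3.46741 × (+8.83) ≈ 30.6172 billion.

₩30.617 billion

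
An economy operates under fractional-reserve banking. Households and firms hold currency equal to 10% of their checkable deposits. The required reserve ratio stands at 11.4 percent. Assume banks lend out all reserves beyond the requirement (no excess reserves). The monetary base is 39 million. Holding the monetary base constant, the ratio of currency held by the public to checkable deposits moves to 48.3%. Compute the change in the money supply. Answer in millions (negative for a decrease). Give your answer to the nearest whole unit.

Initially m₁ = (1 + 0.1) / (0.114 + 0.1) ≈ 5.1402, so M₁ = 5.1402 × 39 = 200.4678 million.
After the change m₂ = (1 + 0.483) / (0.114 + 0.483) ≈ 2.4841, so M₂ = 2.4841 × 39 = 96.8799 million.
ΔM = M₂ − M₁ = 96.8799 − 200.4678 = -103.5879 million.

-104 million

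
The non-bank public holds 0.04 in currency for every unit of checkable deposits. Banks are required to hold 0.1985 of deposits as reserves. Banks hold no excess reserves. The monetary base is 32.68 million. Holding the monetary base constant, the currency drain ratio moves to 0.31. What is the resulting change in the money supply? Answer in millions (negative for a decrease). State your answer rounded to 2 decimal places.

Initially m₁ = (1 + 0.04) / (0.1985 + 0.04) ≈ 4.36059, so M₁ = 4.36059 × 32.68 ≈ 142.5041 million.
After the change m₂ = (1 + 0.31) / (0.1985 + 0.31) ≈ 2.57620, so M₂ = 2.57620 × 32.68 ≈ 84.1902 million.
ΔM = M₂ − M₁ = 84.1902 − 142.5041 = -58.3139 million.

-58.31 million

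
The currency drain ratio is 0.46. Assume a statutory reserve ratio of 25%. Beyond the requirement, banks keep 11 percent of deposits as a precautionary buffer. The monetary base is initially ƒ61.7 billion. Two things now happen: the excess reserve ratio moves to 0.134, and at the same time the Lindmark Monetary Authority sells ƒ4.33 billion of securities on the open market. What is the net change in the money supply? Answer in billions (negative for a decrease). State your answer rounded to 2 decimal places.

Before: m₁ = (1 + 0.46) / (0.25 + 0.11 + 0.46) ≈ 1.78049, MB₁ = 61.7, so M₁ = 1.78049 × 61.7 ≈ 109.8562 billion.
After: m₂ = (1 + 0.46) / (0.25 + 0.134 + 0.46) ≈ 1.72986, MB₂ = 61.7 − 4.33 = 57.37, so M₂ = 1.72986 × 57.37 ≈ 99.2421 billion.
ΔM = M₂ − M₁ = 99.2421 − 109.8562 = -10.6141 billion.

-10.61 billion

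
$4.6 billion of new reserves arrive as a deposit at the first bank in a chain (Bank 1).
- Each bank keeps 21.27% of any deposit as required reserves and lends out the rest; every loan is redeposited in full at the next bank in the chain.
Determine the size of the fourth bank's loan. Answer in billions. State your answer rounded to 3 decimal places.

$1.767 billion

Each bank lends a fraction (1 − rr) = 0.7873 of the deposit it receives, so Bank 4 receives 4.6·0.7873^3 and lends 4.6·0.7873^4 ≈ 1.7673 billion.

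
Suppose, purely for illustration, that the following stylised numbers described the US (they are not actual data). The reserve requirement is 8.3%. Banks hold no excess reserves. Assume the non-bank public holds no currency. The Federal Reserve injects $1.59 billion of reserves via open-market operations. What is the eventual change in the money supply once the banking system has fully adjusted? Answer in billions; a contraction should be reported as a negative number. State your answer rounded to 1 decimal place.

The simple money multiplier is m = 1/rr = 1/0.083 ≈ 12.0482.
An open-market purchase increases the monetary base by 1.59 billion, so ΔM = m × ΔMB = 12.0482 × 1.59 ≈ 19.1566 billion.

$19.2 billion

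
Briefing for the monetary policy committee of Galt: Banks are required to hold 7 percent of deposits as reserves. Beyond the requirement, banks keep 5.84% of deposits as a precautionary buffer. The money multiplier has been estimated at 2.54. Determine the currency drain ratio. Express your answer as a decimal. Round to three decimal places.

Using m = 2.54. From m = (1 + c)/(c + rr + e), rearranging gives 1 + c = m·(c + rr + e), so c·(1 − m) = m·(rr + e) − 1.
Hence c = [m·(rr + e) − 1]/(1 − m) = [2.54 × (0.07 + 0.0584) − 1] / (1 − 2.54) ≈ 0.437574.

0.438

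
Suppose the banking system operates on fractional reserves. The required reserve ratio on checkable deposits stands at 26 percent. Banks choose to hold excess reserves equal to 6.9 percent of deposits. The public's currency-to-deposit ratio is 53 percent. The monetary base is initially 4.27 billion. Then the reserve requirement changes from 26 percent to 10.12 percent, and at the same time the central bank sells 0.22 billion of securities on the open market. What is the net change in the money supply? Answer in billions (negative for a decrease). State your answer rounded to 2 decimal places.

Before: m₁ = (1 + 0.53) / (0.26 + 0.069 + 0.53) ≈ 1.7811, MB₁ = 4.27, so M₁ = 1.7811 × 4.27 ≈ 7.6053 billion.
After: m₂ = (1 + 0.53) / (0.1012 + 0.069 + 0.53) ≈ 2.1851, MB₂ = 4.27 − 0.22 = 4.05, so M₂ = 2.1851 × 4.05 ≈ 8.8497 billion.
ΔM = M₂ − M₁ = 8.8497 − 7.6053 = 1.2444 billion.

1.24 billion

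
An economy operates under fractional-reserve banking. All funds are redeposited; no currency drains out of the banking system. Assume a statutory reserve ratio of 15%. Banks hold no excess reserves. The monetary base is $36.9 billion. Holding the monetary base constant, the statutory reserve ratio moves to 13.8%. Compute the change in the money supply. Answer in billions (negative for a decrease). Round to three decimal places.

$21.391 billion

Initially m₁ = 1 / (0.15) ≈ 6.666667, so M₁ = 6.666667 × 36.9 ≈ 246 billion.
After the change m₂ = 1 / (0.138) ≈ 7.246377, so M₂ = 7.246377 × 36.9 ≈ 267.3913 billion.
ΔM = M₂ − M₁ = 267.3913 − 246 = 21.3913 billion.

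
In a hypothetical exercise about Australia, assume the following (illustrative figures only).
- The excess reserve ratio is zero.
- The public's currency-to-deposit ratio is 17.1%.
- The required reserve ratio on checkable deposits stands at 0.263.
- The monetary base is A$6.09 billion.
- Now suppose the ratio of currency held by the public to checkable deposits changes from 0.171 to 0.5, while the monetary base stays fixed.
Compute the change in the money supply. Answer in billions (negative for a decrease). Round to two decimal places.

Initially m₁ = (1 + 0.171) / (0.263 + 0.171) ≈ 2.6982, so M₁ = 2.6982 × 6.09 ≈ 16.432 billion.
After the change m₂ = (1 + 0.5) / (0.263 + 0.5) ≈ 1.9659, so M₂ = 1.9659 × 6.09 ≈ 11.9723 billion.
ΔM = M₂ − M₁ = 11.9723 − 16.432 = -4.4597 billion.

-4.46 billion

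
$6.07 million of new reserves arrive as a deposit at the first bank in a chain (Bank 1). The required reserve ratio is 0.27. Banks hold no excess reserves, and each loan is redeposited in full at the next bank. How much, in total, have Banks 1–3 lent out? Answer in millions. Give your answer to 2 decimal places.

Bank i lends (1 − rr)^i of the original deposit: Bank 1 lends 6.07·0.7300 = 4.4311, Bank 2 lends 6.07·0.7300² ≈ 3.2347, and so on.
Summing a geometric series: total = 6.07·[0.7300·(1 − 0.7300^3) / (1 − 0.7300)] ≈ 10.0271 million.

$10.03 million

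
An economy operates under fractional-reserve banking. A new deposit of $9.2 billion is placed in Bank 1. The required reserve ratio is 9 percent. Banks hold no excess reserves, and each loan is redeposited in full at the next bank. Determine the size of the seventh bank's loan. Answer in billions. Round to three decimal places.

$4.754 billion

Each bank lends a fraction (1 − rr) = 0.9100 of the deposit it receives, so Bank 7 receives 9.2·0.9100^6 and lends 9.2·0.9100^7 ≈ 4.7542 billion.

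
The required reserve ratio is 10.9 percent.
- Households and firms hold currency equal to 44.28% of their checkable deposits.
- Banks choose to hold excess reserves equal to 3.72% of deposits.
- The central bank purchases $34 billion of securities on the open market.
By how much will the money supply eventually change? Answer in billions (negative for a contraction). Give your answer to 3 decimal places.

The money multiplier is m = (1 + c) / (rr + e + c) = (1 + 0.4428) / (0.109 + 0.0372 + 0.4428) ≈ 2.449576.
The purchase adds 34 billion of base, so ΔM = m × ΔMB = 2.449576 × (+34) ≈ 83.2856 billion.

$83.286 billion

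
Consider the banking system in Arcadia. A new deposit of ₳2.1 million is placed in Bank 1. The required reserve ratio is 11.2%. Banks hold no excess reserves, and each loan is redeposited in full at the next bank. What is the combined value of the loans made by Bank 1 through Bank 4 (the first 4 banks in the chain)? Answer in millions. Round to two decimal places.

₳6.30 million

Bank i lends (1 − rr)^i of the original deposit: Bank 1 lends 2.1·0.8880 = 1.8648, Bank 2 lends 2.1·0.8880² ≈ 1.6559, and so on.
Summing a geometric series: total = 2.1·[0.8880·(1 − 0.8880^4) / (1 − 0.8880)] ≈ 6.2970 million.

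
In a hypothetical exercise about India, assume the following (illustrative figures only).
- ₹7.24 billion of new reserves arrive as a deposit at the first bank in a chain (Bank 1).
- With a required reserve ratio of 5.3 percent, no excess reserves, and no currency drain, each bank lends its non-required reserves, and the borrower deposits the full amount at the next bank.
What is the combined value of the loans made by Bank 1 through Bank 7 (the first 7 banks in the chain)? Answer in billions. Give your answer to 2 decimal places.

₹41.00 billion

Bank i lends (1 − rr)^i of the original deposit: Bank 1 lends 7.24·0.9470 ≈ 6.8563, Bank 2 lends 7.24·0.9470² ≈ 6.4929, and so on.
Summing a geometric series: total = 7.24·[0.9470·(1 − 0.9470^7) / (1 − 0.9470)] ≈ 41.0024 billion.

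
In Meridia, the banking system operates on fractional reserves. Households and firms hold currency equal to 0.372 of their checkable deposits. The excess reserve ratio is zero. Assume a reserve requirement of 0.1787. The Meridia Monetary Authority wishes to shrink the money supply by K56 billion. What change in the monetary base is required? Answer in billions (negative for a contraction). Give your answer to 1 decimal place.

The money multiplier is m = (1 + c) / (rr + c) = (1 + 0.372) / (0.1787 + 0.372) ≈ 2.4914.
ΔMB = ΔM / m = (−56) / 2.4914 ≈ -22.4773 billion.

-22.5 billion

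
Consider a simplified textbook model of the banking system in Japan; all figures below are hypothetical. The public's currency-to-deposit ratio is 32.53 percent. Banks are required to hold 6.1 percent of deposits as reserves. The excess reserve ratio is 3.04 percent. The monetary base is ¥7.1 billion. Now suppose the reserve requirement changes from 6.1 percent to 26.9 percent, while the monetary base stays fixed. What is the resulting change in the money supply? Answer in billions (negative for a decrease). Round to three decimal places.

-7.519 billion

Initially m₁ = (1 + 0.3253) / (0.061 + 0.0304 + 0.3253) ≈ 3.18047, so M₁ = 3.18047 × 7.1 ≈ 22.5813 billion.
After the change m₂ = (1 + 0.3253) / (0.269 + 0.0304 + 0.3253) ≈ 2.12150, so M₂ = 2.12150 × 7.1 ≈ 15.0626 billion.
ΔM = M₂ − M₁ = 15.0626 − 22.5813 = -7.5187 billion.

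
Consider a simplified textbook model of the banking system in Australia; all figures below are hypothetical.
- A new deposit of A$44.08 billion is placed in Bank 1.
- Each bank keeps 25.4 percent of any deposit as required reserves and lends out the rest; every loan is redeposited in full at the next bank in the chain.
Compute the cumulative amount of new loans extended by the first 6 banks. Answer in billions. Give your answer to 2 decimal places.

Bank i lends (1 − rr)^i of the original deposit: Bank 1 lends 44.08·0.7460 ≈ 32.8837, Bank 2 lends 44.08·0.7460² ≈ 24.5312, and so on.
Summing a geometric series: total = 44.08·[0.7460·(1 − 0.7460^6) / (1 − 0.7460)] ≈ 107.1492 billion.

A$107.15 billion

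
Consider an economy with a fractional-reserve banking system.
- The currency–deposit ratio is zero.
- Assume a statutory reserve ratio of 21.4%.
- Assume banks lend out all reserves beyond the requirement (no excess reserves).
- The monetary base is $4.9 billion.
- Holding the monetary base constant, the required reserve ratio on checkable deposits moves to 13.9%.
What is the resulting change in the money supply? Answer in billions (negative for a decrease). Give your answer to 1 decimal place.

$12.4 billion

Initially m₁ = 1 / (0.214) ≈ 4.6729, so M₁ = 4.6729 × 4.9 ≈ 22.8972 billion.
After the change m₂ = 1 / (0.139) ≈ 7.1942, so M₂ = 7.1942 × 4.9 ≈ 35.2516 billion.
ΔM = M₂ − M₁ = 35.2516 − 22.8972 = 12.3544 billion.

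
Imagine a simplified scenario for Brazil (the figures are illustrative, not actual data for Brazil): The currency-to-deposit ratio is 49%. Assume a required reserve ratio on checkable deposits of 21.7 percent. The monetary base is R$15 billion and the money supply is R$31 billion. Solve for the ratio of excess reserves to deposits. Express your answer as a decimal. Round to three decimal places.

0.014

Using m = M/MB = 31/15 ≈ 2.066667. Since m = (1 + c)/(c + rr + e), the denominator satisfies c + rr + e = (1 + c)/m = (1 + 0.49) / 2.066667 ≈ 0.720968.
With c = 0.49 and rr = 0.217, the ratio of excess reserves to deposits is 0.720968 − 0.49 − 0.217 = 0.013968.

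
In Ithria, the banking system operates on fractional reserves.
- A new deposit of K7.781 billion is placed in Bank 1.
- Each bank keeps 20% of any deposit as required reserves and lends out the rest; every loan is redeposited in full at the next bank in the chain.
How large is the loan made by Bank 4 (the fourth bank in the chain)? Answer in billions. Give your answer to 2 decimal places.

Each bank lends a fraction (1 − rr) = 0.8000 of the deposit it receives, so Bank 4 receives 7.781·0.8000^3 and lends 7.781·0.8000^4 ≈ 3.1871 billion.

K3.19 billion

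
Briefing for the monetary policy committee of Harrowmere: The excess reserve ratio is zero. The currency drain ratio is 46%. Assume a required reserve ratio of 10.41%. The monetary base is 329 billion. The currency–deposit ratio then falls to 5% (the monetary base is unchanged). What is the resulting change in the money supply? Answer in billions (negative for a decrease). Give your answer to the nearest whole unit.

1390 billion

Initially m₁ = (1 + 0.46) / (0.1041 + 0.46) ≈ 2.5882, so M₁ = 2.5882 × 329 = 851.5178 billion.
After the change m₂ = (1 + 0.05) / (0.1041 + 0.05) ≈ 6.8138, so M₂ = 6.8138 × 329 = 2241.7402 billion.
ΔM = M₂ − M₁ = 2241.7402 − 851.5178 = 1390.2224 billion.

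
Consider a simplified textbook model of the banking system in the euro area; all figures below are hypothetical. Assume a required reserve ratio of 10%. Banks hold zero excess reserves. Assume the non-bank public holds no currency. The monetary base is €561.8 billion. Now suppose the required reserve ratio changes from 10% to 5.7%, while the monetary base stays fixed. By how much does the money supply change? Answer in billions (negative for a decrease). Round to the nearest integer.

€4238 billion

Initially m₁ = 1 / (0.1) = 10, so M₁ = 10 × 561.8 = 5618 billion.
After the change m₂ = 1 / (0.057) ≈ 17.5439, so M₂ = 17.5439 × 561.8 ≈ 9856.163 billion.
ΔM = M₂ − M₁ = 9856.163 − 5618 = 4238.163 billion.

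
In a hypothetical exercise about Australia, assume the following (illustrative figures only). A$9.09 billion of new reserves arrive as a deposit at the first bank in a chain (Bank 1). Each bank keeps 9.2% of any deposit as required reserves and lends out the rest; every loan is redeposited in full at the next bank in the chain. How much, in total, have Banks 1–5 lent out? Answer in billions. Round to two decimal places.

A$34.34 billion

Bank i lends (1 − rr)^i of the original deposit: Bank 1 lends 9.09·0.9080 ≈ 8.2537, Bank 2 lends 9.09·0.9080² ≈ 7.4944, and so on.
Summing a geometric series: total = 9.09·[0.9080·(1 − 0.9080^5) / (1 − 0.9080)] ≈ 34.3422 billion.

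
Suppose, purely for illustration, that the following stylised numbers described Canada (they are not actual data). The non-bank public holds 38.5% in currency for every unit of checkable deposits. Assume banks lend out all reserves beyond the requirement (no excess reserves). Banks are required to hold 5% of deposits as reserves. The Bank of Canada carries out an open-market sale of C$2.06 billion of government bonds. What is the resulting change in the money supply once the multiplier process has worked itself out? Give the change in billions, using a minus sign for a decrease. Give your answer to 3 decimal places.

-6.559 billion

The money multiplier is m = (1 + c) / (rr + c) = (1 + 0.385) / (0.05 + 0.385) ≈ 3.18391.
The sale removes 2.06 billion of base, so ΔM = m × ΔMB = 3.18391 × (−2.06) ≈ -6.5589 billion.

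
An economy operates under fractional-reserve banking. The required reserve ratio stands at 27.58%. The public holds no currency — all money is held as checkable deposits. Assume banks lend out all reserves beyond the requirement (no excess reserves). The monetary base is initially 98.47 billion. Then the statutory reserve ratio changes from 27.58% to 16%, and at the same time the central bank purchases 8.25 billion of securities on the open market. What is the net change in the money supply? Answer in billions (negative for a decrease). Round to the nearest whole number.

310 billion

Before: m₁ = 1 / (0.2758) ≈ 3.6258, MB₁ = 98.47, so M₁ = 3.6258 × 98.47 ≈ 357.0325 billion.
After: m₂ = 1 / (0.16) = 6.25, MB₂ = 98.47 + 8.25 = 106.72, so M₂ = 6.25 × 106.72 = 667 billion.
ΔM = M₂ − M₁ = 667 − 357.0325 = 309.9675 billion.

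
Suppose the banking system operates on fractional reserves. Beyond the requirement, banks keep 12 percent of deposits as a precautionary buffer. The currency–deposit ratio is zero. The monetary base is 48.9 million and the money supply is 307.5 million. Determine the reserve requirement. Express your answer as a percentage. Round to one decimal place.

Using m = M/MB = 307.5/48.9 ≈ 6.288344. Since m = (1 + c)/(c + rr + e), the denominator satisfies c + rr + e = (1 + c)/m = (1 + 0) / 6.288344 ≈ 0.159024.
With c = 0 and e = 0.12, the reserve requirement is 0.159024 − 0 − 0.12 = 0.039024.

3.9%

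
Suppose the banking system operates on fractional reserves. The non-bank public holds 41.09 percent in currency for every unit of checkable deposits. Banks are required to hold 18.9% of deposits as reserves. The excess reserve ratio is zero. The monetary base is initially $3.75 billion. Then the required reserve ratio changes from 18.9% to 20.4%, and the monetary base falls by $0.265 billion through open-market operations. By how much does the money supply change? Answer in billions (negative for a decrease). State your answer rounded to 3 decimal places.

-0.823 billion

Before: m₁ = (1 + 0.4109) / (0.189 + 0.4109) ≈ 2.35189, MB₁ = 3.75, so M₁ = 2.35189 × 3.75 ≈ 8.8196 billion.
After: m₂ = (1 + 0.4109) / (0.204 + 0.4109) ≈ 2.29452, MB₂ = 3.75 − 0.265 = 3.485, so M₂ = 2.29452 × 3.485 ≈ 7.9964 billion.
ΔM = M₂ − M₁ = 7.9964 − 8.8196 = -0.8232 billion.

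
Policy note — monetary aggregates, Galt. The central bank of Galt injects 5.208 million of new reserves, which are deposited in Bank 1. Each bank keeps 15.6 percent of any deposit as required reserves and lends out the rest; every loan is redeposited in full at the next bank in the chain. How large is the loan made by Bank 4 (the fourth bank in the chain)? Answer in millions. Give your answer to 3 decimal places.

Each bank lends a fraction (1 − rr) = 0.8440 of the deposit it receives, so Bank 4 receives 5.208·0.8440^3 and lends 5.208·0.8440^4 ≈ 2.6427 million.

2.643 million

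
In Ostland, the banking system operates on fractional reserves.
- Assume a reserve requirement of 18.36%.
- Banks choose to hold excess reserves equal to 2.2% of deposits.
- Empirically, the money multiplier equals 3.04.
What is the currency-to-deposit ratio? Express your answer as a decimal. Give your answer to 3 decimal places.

0.184

Using m = 3.04. From m = (1 + c)/(c + rr + e), rearranging gives 1 + c = m·(c + rr + e), so c·(1 − m) = m·(rr + e) − 1.
Hence c = [m·(rr + e) − 1]/(1 − m) = [3.04 × (0.1836 + 0.022) − 1] / (1 − 3.04) ≈ 0.183812.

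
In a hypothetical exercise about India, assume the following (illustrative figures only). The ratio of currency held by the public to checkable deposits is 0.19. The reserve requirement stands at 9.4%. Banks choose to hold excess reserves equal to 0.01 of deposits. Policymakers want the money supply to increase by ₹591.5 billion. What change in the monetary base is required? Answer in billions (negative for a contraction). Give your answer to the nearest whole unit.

₹146 billion

The money multiplier is m = (1 + c) / (rr + e + c) = (1 + 0.19) / (0.094 + 0.01 + 0.19) ≈ 4.0476.
ΔMB = ΔM / m = (+591.5) / 4.0476 ≈ 146.136 billion.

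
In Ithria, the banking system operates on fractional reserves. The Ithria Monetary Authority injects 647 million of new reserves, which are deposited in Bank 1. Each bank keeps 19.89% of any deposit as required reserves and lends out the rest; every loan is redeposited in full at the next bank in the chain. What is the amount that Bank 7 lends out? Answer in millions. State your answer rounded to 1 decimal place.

137.0 million

Each bank lends a fraction (1 − rr) = 0.8011 of the deposit it receives, so Bank 7 receives 647·0.8011^6 and lends 647·0.8011^7 ≈ 136.9971 million.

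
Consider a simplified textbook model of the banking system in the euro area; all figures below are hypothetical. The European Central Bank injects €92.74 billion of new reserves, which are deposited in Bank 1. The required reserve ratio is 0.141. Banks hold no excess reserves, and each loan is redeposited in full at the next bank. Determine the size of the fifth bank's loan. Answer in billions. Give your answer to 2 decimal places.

€43.37 billion

Each bank lends a fraction (1 − rr) = 0.8590 of the deposit it receives, so Bank 5 receives 92.74·0.8590^4 and lends 92.74·0.8590^5 ≈ 43.3743 billion.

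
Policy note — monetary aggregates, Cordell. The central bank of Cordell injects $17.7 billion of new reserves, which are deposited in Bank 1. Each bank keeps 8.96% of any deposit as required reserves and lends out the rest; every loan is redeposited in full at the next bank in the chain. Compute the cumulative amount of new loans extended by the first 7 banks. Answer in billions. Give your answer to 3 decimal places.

$86.622 billion

Bank i lends (1 − rr)^i of the original deposit: Bank 1 lends 17.7·0.9104 ≈ 16.1141, Bank 2 lends 17.7·0.9104² ≈ 14.6703, and so on.
Summing a geometric series: total = 17.7·[0.9104·(1 − 0.9104^7) / (1 − 0.9104)] ≈ 86.6216 billion.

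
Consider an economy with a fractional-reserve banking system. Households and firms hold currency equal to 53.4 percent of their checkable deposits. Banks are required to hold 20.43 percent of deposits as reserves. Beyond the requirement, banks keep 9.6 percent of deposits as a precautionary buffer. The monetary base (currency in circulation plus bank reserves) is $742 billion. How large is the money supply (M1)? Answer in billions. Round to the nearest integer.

The money multiplier is m = (1 + c) / (rr + e + c) = (1 + 0.534) / (0.2043 + 0.096 + 0.534) ≈ 1.8387.
So M = m × MB = 1.8387 × 742 = 1364.3154 billion.

$1364 billion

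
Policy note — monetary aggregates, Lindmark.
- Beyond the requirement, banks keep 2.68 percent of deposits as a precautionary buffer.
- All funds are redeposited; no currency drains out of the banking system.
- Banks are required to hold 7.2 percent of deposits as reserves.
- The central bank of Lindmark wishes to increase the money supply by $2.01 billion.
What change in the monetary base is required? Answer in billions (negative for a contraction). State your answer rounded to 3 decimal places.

$0.199 billion

The money multiplier is m = 1 / (rr + e) = 1 / (0.072 + 0.0268) ≈ 10.12146.
ΔMB = ΔM / m = (+2.01) / 10.12146 ≈ 0.1986 billion.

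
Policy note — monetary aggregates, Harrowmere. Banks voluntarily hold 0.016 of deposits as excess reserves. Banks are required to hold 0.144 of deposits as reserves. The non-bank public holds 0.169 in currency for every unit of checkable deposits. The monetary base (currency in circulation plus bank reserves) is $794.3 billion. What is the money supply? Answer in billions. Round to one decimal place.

$2822.3 billion

The money multiplier is m = (1 + c) / (rr + e + c) = (1 + 0.169) / (0.144 + 0.016 + 0.169) ≈ 3.55319.
So M = m × MB = 3.55319 × 794.3 ≈ 2822.2988 billion.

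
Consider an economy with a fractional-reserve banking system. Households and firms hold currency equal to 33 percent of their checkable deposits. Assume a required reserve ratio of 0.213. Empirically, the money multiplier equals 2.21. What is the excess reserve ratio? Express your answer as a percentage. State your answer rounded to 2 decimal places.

5.88%

Using m = 2.21. Since m = (1 + c)/(c + rr + e), the denominator satisfies c + rr + e = (1 + c)/m = (1 + 0.33) / 2.21 ≈ 0.601810.
With c = 0.33 and rr = 0.213, the excess reserve ratio is 0.601810 − 0.33 − 0.213 = 0.05881.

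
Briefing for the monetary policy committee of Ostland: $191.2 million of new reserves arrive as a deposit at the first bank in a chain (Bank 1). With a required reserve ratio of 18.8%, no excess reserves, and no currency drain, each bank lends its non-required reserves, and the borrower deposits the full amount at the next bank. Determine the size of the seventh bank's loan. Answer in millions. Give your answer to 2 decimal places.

Each bank lends a fraction (1 − rr) = 0.8120 of the deposit it receives, so Bank 7 receives 191.2·0.8120^6 and lends 191.2·0.8120^7 ≈ 44.5021 million.

$44.50 million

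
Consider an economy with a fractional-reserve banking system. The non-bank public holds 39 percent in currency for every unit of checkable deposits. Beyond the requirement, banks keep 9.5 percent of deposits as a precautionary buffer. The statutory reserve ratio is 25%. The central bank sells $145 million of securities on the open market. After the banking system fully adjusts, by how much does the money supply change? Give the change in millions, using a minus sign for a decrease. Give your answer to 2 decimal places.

-274.22 million

The money multiplier is m = (1 + c) / (rr + e + c) = (1 + 0.39) / (0.25 + 0.095 + 0.39) ≈ 1.891156.
The sale removes 145 million of base, so ΔM = m × ΔMB = 1.891156 × (−145) ≈ -274.2176 million.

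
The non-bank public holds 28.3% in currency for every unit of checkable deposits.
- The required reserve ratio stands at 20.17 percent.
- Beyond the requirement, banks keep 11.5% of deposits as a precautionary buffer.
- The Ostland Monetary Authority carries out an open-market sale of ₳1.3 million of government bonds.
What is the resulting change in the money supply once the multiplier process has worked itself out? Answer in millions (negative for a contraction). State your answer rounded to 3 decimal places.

The money multiplier is m = (1 + c) / (rr + e + c) = (1 + 0.283) / (0.2017 + 0.115 + 0.283) ≈ 2.13940.
The sale removes 1.3 million of base, so ΔM = m × ΔMB = 2.13940 × (−1.3) ≈ -2.7812 million.

-2.781 million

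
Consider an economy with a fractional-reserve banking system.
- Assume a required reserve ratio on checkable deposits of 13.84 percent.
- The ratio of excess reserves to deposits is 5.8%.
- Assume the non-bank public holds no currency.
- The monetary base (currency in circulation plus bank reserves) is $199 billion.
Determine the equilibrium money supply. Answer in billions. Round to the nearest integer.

$1013 billion

The money multiplier is m = 1 / (rr + e) = 1 / (0.1384 + 0.058) ≈ 5.0916.
So M = m × MB = 5.0916 × 199 = 1013.2284 billion.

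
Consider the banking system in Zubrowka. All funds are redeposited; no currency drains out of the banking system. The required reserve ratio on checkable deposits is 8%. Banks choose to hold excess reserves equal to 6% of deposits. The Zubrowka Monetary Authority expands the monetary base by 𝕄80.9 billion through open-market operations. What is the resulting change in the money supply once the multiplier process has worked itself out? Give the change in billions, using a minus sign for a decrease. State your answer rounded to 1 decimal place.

The money multiplier is m = 1 / (rr + e) = 1 / (0.08 + 0.06) ≈ 7.1429.
The purchase adds 80.9 billion of base, so ΔM = m × ΔMB = 7.1429 × (+80.9) ≈ 577.8606 billion.

𝕄577.9 billion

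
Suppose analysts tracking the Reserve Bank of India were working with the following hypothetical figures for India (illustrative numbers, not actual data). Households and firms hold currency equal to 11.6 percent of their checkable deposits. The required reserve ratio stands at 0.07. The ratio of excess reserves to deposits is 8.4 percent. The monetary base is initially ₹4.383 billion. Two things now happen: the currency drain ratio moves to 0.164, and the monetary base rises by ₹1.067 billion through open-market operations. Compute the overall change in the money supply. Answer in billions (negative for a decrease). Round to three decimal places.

₹1.833 billion

Before: m₁ = (1 + 0.116) / (0.07 + 0.084 + 0.116) ≈ 4.13333, MB₁ = 4.383, so M₁ = 4.13333 × 4.383 ≈ 18.1164 billion.
After: m₂ = (1 + 0.164) / (0.07 + 0.084 + 0.164) ≈ 3.66038, MB₂ = 4.383 + 1.067 = 5.45, so M₂ = 3.66038 × 5.45 ≈ 19.9491 billion.
ΔM = M₂ − M₁ = 19.9491 − 18.1164 = 1.8327 billion.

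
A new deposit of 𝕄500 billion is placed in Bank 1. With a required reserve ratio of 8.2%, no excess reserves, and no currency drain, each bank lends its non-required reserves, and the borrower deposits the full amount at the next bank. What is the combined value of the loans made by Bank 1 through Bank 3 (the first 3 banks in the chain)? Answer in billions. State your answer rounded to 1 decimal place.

Bank i lends (1 − rr)^i of the original deposit: Bank 1 lends 500·0.9180 = 459.0000, Bank 2 lends 500·0.9180² = 421.3620, and so on.
Summing a geometric series: total = 500·[0.9180·(1 − 0.9180^3) / (1 − 0.9180)] ≈ 1267.1723 billion.

𝕄1267.2 billion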